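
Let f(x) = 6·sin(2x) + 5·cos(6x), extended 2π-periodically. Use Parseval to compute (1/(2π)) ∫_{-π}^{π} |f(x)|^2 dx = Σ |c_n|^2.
Σ |c_n|^2 = 61/2

Expand |f|^2 and use orthogonality of {sin(nx), cos(mx)} on [-π, π]:
  ∫_{-π}^{π} sin(nx)^2 dx = π, ∫ cos(mx)^2 dx = π, and cross terms integrate to 0.
So ∫_{-π}^{π} f(x)^2 dx = 6^2 · π + 5^2 · π = (36 + 25)π.
Divide by 2π: (36 + 25)/2 = 61/2.
By Parseval, this equals Σ |c_n|^2.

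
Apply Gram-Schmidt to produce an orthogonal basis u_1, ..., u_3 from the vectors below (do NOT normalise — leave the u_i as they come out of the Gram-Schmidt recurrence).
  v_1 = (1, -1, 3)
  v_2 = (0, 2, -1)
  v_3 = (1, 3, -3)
Orthogonal basis:
  u_1 = (1, -1, 3)
  u_2 = (5/11, 17/11, 4/11)
  u_3 = (4/3, -4/15, -8/15)

Apply the Gram-Schmidt recurrence
  u_1 = v_1
  u_i = v_i − Σ_{j<i} ((v_i · u_j) / (u_j · u_j)) · u_j.

Step by step this gives:
  u_1 = (1, -1, 3)
  u_2 = (5/11, 17/11, 4/11)
  u_3 = (4/3, -4/15, -8/15)

Orthogonality check:
  u_2 · u_1 = 0 (should be 0)
  u_3 · u_1 = 0 (should be 0)
  u_3 · u_2 = 0 (should be 0)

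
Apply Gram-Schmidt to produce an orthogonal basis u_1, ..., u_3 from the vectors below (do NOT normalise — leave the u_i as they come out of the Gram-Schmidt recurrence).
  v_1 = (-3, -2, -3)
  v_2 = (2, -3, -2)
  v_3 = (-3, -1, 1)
Orthogonal basis:
  u_1 = (-3, -2, -3)
  u_2 = (31/11, -27/11, -13/11)
  u_3 = (-100/169, -240/169, 20/13)

Apply the Gram-Schmidt recurrence
  u_1 = v_1
  u_i = v_i − Σ_{j<i} ((v_i · u_j) / (u_j · u_j)) · u_j.

Step by step this gives:
  u_1 = (-3, -2, -3)
  u_2 = (31/11, -27/11, -13/11)
  u_3 = (-100/169, -240/169, 20/13)

Orthogonality check:
  u_2 · u_1 = 0 (should be 0)
  u_3 · u_1 = 0 (should be 0)
  u_3 · u_2 = 0 (should be 0)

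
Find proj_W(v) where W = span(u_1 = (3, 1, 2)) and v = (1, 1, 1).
proj_W(v) = (9/7, 3/7, 6/7)

Set up U = [u_1 | ... | u_1] ∈ R^(3×1). The projector onto W = col(U) is P = U (U^T U)^(-1) U^T.
Compute U^T U =
  [14],
and U^T v = (6).
Solve U^T U · c = U^T v for the coefficients: c = (3/7). The projection is proj_W(v) = U c.
Check: (v - proj_W(v)) · u_1 = 0  (should be 0).
Result: proj_W(v) = (9/7, 3/7, 6/7).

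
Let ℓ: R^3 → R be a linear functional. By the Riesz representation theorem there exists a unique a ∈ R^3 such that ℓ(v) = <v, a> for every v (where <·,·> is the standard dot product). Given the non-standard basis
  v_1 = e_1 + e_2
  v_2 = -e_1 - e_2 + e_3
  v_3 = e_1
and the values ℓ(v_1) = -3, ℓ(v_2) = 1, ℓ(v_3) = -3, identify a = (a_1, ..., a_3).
a = (-3, 0, -2)

Write a = (a_1, ..., a_3) in the standard basis. For each basis vector v_i, ℓ(v_i) = <v_i, a> is a linear equation in the a_j's. Collect the n equations into a matrix system V a = ℓ, where row i of V is v_i (expressed in the standard basis). Since V is invertible (lower-triangular with 1s on the diagonal, up to permutation), solve by back-substitution:
  V =
[[1, 1, 0],
 [-1, -1, 1],
 [1, 0, 0]]
  V a = (-3, 1, -3)
Solving gives a = (-3, 0, -2).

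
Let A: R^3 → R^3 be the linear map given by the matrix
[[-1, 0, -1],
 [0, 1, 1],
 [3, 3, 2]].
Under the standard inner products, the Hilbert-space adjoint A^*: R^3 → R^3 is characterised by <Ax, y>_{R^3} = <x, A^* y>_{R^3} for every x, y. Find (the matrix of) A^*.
A^* = A^T =
[[-1, 0, 3],
 [0, 1, 3],
 [-1, 1, 2]]

For real matrices with standard dot products, the defining identity <Ax, y> = <x, A^* y> gives (Ax)^T y = x^T (A^*) y, i.e. x^T A^T y = x^T (A^*) y. Since this holds for all x, y, we must have A^* = A^T. Therefore
A^* =
[[-1, 0, 3],
 [0, 1, 3],
 [-1, 1, 2]].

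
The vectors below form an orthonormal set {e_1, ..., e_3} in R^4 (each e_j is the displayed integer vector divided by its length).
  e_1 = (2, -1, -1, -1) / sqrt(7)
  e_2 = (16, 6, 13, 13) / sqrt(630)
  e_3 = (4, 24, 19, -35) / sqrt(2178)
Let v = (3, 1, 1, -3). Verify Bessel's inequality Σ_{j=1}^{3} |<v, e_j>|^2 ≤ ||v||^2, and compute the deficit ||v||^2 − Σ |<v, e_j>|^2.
Σ |<v, e_j>|^2 = 12099/605; ||v||^2 = 20; deficit = 1/605

Write each e_j = u_j / sqrt(<u_j, u_j>) where u_j is the displayed integer vector. Then <v, e_j> = <v, u_j> / sqrt(<u_j, u_j>), so |<v, e_j>|^2 = <v, u_j>^2 / <u_j, u_j>.
Coefficients: <v, e_1> = 7/sqrt(7), <v, e_2> = 28/sqrt(630), <v, e_3> = 160/sqrt(2178).
Square and sum: Σ |<v, e_j>|^2 = 12099/605.
Compute ||v||^2 = v·v = 20.
Deficit = 20 − 12099/605 = 1/605 ≥ 0, confirming Bessel's inequality. (The deficit equals ||v − Σ <v,e_j> e_j||^2, the squared distance from v to span{e_j}.)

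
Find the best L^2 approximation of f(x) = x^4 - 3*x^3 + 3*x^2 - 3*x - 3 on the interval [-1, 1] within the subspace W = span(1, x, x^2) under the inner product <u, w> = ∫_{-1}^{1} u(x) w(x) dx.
g(x) = 27*x^2/7 - 24*x/5 - 108/35

The best approximation g ∈ W is the orthogonal projection of f onto W. Writing g = a_0 + a_1 x + a_2 x^2, the coefficients solve the normal equations G · a = b where
  G_{ij} = <φ_i, φ_j> and b_i = <f, φ_i>, with φ_0 = 1, φ_1 = x, φ_2 = x^2.
G =
  [2, 0, 2/3]
  [0, 2/3, 0]
  [2/3, 0, 2/5],
b = (-18/5, -16/5, -18/35).
Solving gives a_0 = -108/35, a_1 = -24/5, a_2 = 27/7, so
  g(x) = 27*x^2/7 - 24*x/5 - 108/35.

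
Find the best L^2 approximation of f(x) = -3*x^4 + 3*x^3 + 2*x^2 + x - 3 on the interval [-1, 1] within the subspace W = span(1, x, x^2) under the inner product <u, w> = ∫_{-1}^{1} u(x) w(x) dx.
g(x) = -4*x^2/7 + 14*x/5 - 96/35

The best approximation g ∈ W is the orthogonal projection of f onto W. Writing g = a_0 + a_1 x + a_2 x^2, the coefficients solve the normal equations G · a = b where
  G_{ij} = <φ_i, φ_j> and b_i = <f, φ_i>, with φ_0 = 1, φ_1 = x, φ_2 = x^2.
G =
  [2, 0, 2/3]
  [0, 2/3, 0]
  [2/3, 0, 2/5],
b = (-88/15, 28/15, -72/35).
Solving gives a_0 = -96/35, a_1 = 14/5, a_2 = -4/7, so
  g(x) = -4*x^2/7 + 14*x/5 - 96/35.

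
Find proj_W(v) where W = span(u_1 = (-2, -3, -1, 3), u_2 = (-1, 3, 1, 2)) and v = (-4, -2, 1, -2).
proj_W(v) = (-89/341, -588/341, -196/341, 83/341)

Set up U = [u_1 | ... | u_2] ∈ R^(4×2). The projector onto W = col(U) is P = U (U^T U)^(-1) U^T.
Compute U^T U =
  [23, -2]
  [-2, 15],
and U^T v = (7, -5).
Solve U^T U · c = U^T v for the coefficients: c = (95/341, -101/341). The projection is proj_W(v) = U c.
Check: (v - proj_W(v)) · u_1 = 0  (should be 0).
Check: (v - proj_W(v)) · u_2 = 0  (should be 0).
Result: proj_W(v) = (-89/341, -588/341, -196/341, 83/341).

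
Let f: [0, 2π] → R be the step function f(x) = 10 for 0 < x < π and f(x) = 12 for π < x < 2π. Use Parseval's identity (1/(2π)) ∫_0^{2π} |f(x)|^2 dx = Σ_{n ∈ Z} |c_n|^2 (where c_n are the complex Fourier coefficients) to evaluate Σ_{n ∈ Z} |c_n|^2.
Σ |c_n|^2 = 122

Parseval equates the L^2 energy of f (normalised by 1/(2π)) with the ℓ^2 sum of its Fourier coefficients: (1/(2π)) ∫_0^{2π} |f|^2 = Σ |c_n|^2.
Compute the left side: (1/(2π)) [∫_0^π 10^2 dx + ∫_π^{2π} 12^2 dx] = (1/(2π)) · (100π + 144π) = (100 + 144)/2 = 122.
So Σ_{n ∈ Z} |c_n|^2 = 122.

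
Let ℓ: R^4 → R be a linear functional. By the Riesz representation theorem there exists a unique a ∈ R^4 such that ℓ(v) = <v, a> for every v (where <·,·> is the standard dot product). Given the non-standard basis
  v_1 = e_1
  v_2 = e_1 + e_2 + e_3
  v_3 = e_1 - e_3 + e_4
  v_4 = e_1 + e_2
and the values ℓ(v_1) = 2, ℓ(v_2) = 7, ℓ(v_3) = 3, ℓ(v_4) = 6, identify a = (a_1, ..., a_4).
a = (2, 4, 1, 2)

Write a = (a_1, ..., a_4) in the standard basis. For each basis vector v_i, ℓ(v_i) = <v_i, a> is a linear equation in the a_j's. Collect the n equations into a matrix system V a = ℓ, where row i of V is v_i (expressed in the standard basis). Since V is invertible (lower-triangular with 1s on the diagonal, up to permutation), solve by back-substitution:
  V =
[[1, 0, 0, 0],
 [1, 1, 1, 0],
 [1, 0, -1, 1],
 [1, 1, 0, 0]]
  V a = (2, 7, 3, 6)
Solving gives a = (2, 4, 1, 2).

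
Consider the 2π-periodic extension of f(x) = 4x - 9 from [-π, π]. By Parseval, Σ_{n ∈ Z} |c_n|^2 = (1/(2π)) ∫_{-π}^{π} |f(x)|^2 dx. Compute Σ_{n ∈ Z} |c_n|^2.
Σ |c_n|^2 = 16π^2/3 + 81

Expand and integrate term by term over [-π, π]:
  ∫ (4x)^2 dx = 16·(2π^3/3); ∫ 2·4·(-9)·x dx = 0 (odd integrand); ∫ (-9)^2 dx = 81·2π.
So (1/(2π)) ∫_{-π}^{π} (4x - 9)^2 dx = 16π^2/3 + 81 = 16π^2/3 + 81.
Parseval ⇒ Σ |c_n|^2 = 16π^2/3 + 81.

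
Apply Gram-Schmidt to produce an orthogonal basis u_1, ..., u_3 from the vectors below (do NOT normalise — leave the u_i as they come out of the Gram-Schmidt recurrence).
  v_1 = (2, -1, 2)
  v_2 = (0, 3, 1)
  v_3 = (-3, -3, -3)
Orthogonal basis:
  u_1 = (2, -1, 2)
  u_2 = (2/9, 26/9, 11/9)
  u_3 = (-63/89, -18/89, 54/89)

Apply the Gram-Schmidt recurrence
  u_1 = v_1
  u_i = v_i − Σ_{j<i} ((v_i · u_j) / (u_j · u_j)) · u_j.

Step by step this gives:
  u_1 = (2, -1, 2)
  u_2 = (2/9, 26/9, 11/9)
  u_3 = (-63/89, -18/89, 54/89)

Orthogonality check:
  u_2 · u_1 = 0 (should be 0)
  u_3 · u_1 = 0 (should be 0)
  u_3 · u_2 = 0 (should be 0)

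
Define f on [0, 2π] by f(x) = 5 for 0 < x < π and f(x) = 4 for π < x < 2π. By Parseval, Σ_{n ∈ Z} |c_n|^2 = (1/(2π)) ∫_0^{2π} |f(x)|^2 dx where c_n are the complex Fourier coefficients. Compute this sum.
Σ |c_n|^2 = 41/2

Parseval equates the L^2 energy of f (normalised by 1/(2π)) with the ℓ^2 sum of its Fourier coefficients: (1/(2π)) ∫_0^{2π} |f|^2 = Σ |c_n|^2.
Compute the left side: (1/(2π)) [∫_0^π 5^2 dx + ∫_π^{2π} 4^2 dx] = (1/(2π)) · (25π + 16π) = (25 + 16)/2 = 41/2.
So Σ_{n ∈ Z} |c_n|^2 = 41/2.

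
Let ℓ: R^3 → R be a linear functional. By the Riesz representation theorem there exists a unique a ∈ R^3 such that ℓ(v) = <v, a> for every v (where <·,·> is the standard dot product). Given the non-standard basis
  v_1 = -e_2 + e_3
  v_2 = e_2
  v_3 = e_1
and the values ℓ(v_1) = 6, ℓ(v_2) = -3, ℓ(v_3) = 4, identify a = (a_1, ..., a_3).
a = (4, -3, 3)

Write a = (a_1, ..., a_3) in the standard basis. For each basis vector v_i, ℓ(v_i) = <v_i, a> is a linear equation in the a_j's. Collect the n equations into a matrix system V a = ℓ, where row i of V is v_i (expressed in the standard basis). Since V is invertible (lower-triangular with 1s on the diagonal, up to permutation), solve by back-substitution:
  V =
[[0, -1, 1],
 [0, 1, 0],
 [1, 0, 0]]
  V a = (6, -3, 4)
Solving gives a = (4, -3, 3).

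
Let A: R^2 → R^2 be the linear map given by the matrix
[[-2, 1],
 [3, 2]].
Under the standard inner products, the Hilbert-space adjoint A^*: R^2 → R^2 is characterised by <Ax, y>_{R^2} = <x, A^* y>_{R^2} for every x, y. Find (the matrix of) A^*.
A^* = A^T =
[[-2, 3],
 [1, 2]]

For real matrices with standard dot products, the defining identity <Ax, y> = <x, A^* y> gives (Ax)^T y = x^T (A^*) y, i.e. x^T A^T y = x^T (A^*) y. Since this holds for all x, y, we must have A^* = A^T. Therefore
A^* =
[[-2, 3],
 [1, 2]].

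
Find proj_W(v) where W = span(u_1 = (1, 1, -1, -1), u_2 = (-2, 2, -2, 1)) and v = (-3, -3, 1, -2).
proj_W(v) = (-13/17, -83/51, 83/51, 50/51)

Set up U = [u_1 | ... | u_2] ∈ R^(4×2). The projector onto W = col(U) is P = U (U^T U)^(-1) U^T.
Compute U^T U =
  [4, 1]
  [1, 13],
and U^T v = (-5, -4).
Solve U^T U · c = U^T v for the coefficients: c = (-61/51, -11/51). The projection is proj_W(v) = U c.
Check: (v - proj_W(v)) · u_1 = 0  (should be 0).
Check: (v - proj_W(v)) · u_2 = 0  (should be 0).
Result: proj_W(v) = (-13/17, -83/51, 83/51, 50/51).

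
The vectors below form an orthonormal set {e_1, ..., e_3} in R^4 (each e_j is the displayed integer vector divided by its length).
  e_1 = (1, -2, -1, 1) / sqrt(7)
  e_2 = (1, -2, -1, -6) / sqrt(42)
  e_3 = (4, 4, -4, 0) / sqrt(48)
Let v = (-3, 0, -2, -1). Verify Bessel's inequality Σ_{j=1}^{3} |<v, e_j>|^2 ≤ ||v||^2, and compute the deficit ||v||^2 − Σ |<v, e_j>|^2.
Σ |<v, e_j>|^2 = 3/2; ||v||^2 = 14; deficit = 25/2

Write each e_j = u_j / sqrt(<u_j, u_j>) where u_j is the displayed integer vector. Then <v, e_j> = <v, u_j> / sqrt(<u_j, u_j>), so |<v, e_j>|^2 = <v, u_j>^2 / <u_j, u_j>.
Coefficients: <v, e_1> = -2/sqrt(7), <v, e_2> = 5/sqrt(42), <v, e_3> = -4/sqrt(48).
Square and sum: Σ |<v, e_j>|^2 = 3/2.
Compute ||v||^2 = v·v = 14.
Deficit = 14 − 3/2 = 25/2 ≥ 0, confirming Bessel's inequality. (The deficit equals ||v − Σ <v,e_j> e_j||^2, the squared distance from v to span{e_j}.)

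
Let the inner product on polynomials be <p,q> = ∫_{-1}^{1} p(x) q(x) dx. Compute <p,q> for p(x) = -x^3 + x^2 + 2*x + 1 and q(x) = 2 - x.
<p,q> = 22/5

Expand the product: p(x)·q(x) = x^4 - 3*x^3 + 3*x + 2.
∫_{-1}^{1} of each monomial x^k gives [2/(k+1) if k even, 0 if k odd]. Integrating term-by-term (or equivalently evaluating the antiderivative F(x) = x^5/5 - 3*x^4/4 + 3*x^2/2 + 2*x at the endpoints):
  F(1) − F(−1) = 59/20 − (-29/20) = 22/5.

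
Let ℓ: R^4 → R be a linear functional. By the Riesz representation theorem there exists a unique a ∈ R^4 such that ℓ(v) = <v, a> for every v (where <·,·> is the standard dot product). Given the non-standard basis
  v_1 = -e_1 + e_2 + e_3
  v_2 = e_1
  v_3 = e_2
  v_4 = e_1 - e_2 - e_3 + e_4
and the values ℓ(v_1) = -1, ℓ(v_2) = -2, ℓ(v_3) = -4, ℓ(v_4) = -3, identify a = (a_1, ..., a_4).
a = (-2, -4, 1, -4)

Write a = (a_1, ..., a_4) in the standard basis. For each basis vector v_i, ℓ(v_i) = <v_i, a> is a linear equation in the a_j's. Collect the n equations into a matrix system V a = ℓ, where row i of V is v_i (expressed in the standard basis). Since V is invertible (lower-triangular with 1s on the diagonal, up to permutation), solve by back-substitution:
  V =
[[-1, 1, 1, 0],
 [1, 0, 0, 0],
 [0, 1, 0, 0],
 [1, -1, -1, 1]]
  V a = (-1, -2, -4, -3)
Solving gives a = (-2, -4, 1, -4).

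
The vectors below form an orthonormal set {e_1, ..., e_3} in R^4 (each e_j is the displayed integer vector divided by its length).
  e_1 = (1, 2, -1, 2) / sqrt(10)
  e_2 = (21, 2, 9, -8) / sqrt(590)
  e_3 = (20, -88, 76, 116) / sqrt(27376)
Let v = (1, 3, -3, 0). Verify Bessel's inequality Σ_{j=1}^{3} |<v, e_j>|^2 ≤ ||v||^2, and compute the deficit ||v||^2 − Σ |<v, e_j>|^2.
Σ |<v, e_j>|^2 = 526/29; ||v||^2 = 19; deficit = 25/29

Write each e_j = u_j / sqrt(<u_j, u_j>) where u_j is the displayed integer vector. Then <v, e_j> = <v, u_j> / sqrt(<u_j, u_j>), so |<v, e_j>|^2 = <v, u_j>^2 / <u_j, u_j>.
Coefficients: <v, e_1> = 10/sqrt(10), <v, e_2> = 0/sqrt(590), <v, e_3> = -472/sqrt(27376).
Square and sum: Σ |<v, e_j>|^2 = 526/29.
Compute ||v||^2 = v·v = 19.
Deficit = 19 − 526/29 = 25/29 ≥ 0, confirming Bessel's inequality. (The deficit equals ||v − Σ <v,e_j> e_j||^2, the squared distance from v to span{e_j}.)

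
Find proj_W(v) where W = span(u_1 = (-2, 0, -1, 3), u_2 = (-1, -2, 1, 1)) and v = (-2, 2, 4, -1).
proj_W(v) = (12/41, -26/41, 51/82, -49/82)

Set up U = [u_1 | ... | u_2] ∈ R^(4×2). The projector onto W = col(U) is P = U (U^T U)^(-1) U^T.
Compute U^T U =
  [14, 4]
  [4, 7],
and U^T v = (-3, 1).
Solve U^T U · c = U^T v for the coefficients: c = (-25/82, 13/41). The projection is proj_W(v) = U c.
Check: (v - proj_W(v)) · u_1 = 0  (should be 0).
Check: (v - proj_W(v)) · u_2 = 0  (should be 0).
Result: proj_W(v) = (12/41, -26/41, 51/82, -49/82).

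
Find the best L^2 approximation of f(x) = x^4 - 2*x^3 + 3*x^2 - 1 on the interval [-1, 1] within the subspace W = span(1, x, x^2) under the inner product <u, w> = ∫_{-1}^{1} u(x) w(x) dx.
g(x) = 27*x^2/7 - 6*x/5 - 38/35

The best approximation g ∈ W is the orthogonal projection of f onto W. Writing g = a_0 + a_1 x + a_2 x^2, the coefficients solve the normal equations G · a = b where
  G_{ij} = <φ_i, φ_j> and b_i = <f, φ_i>, with φ_0 = 1, φ_1 = x, φ_2 = x^2.
G =
  [2, 0, 2/3]
  [0, 2/3, 0]
  [2/3, 0, 2/5],
b = (2/5, -4/5, 86/105).
Solving gives a_0 = -38/35, a_1 = -6/5, a_2 = 27/7, so
  g(x) = 27*x^2/7 - 6*x/5 - 38/35.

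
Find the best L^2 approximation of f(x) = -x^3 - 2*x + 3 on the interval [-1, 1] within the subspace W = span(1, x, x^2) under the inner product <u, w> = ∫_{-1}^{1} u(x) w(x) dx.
g(x) = 3 - 13*x/5

The best approximation g ∈ W is the orthogonal projection of f onto W. Writing g = a_0 + a_1 x + a_2 x^2, the coefficients solve the normal equations G · a = b where
  G_{ij} = <φ_i, φ_j> and b_i = <f, φ_i>, with φ_0 = 1, φ_1 = x, φ_2 = x^2.
G =
  [2, 0, 2/3]
  [0, 2/3, 0]
  [2/3, 0, 2/5],
b = (6, -26/15, 2).
Solving gives a_0 = 3, a_1 = -13/5, a_2 = 0, so
  g(x) = 3 - 13*x/5.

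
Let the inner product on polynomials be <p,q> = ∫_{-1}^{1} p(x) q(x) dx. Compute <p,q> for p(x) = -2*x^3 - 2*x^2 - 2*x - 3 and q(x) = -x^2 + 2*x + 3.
<p,q> = -352/15

Expand the product: p(x)·q(x) = 2*x^5 - 2*x^4 - 8*x^3 - 7*x^2 - 12*x - 9.
∫_{-1}^{1} of each monomial x^k gives [2/(k+1) if k even, 0 if k odd]. Integrating term-by-term (or equivalently evaluating the antiderivative F(x) = x^6/3 - 2*x^5/5 - 2*x^4 - 7*x^3/3 - 6*x^2 - 9*x at the endpoints):
  F(1) − F(−1) = -97/5 − (61/15) = -352/15.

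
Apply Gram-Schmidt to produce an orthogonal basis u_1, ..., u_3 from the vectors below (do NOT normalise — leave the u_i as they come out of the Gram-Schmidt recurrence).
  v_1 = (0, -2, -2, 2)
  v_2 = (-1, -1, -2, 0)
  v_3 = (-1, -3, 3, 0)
Orthogonal basis:
  u_1 = (0, -2, -2, 2)
  u_2 = (-1, 0, -1, -1)
  u_3 = (-5/3, -3, 7/3, -2/3)

Apply the Gram-Schmidt recurrence
  u_1 = v_1
  u_i = v_i − Σ_{j<i} ((v_i · u_j) / (u_j · u_j)) · u_j.

Step by step this gives:
  u_1 = (0, -2, -2, 2)
  u_2 = (-1, 0, -1, -1)
  u_3 = (-5/3, -3, 7/3, -2/3)

Orthogonality check:
  u_2 · u_1 = 0 (should be 0)
  u_3 · u_1 = 0 (should be 0)
  u_3 · u_2 = 0 (should be 0)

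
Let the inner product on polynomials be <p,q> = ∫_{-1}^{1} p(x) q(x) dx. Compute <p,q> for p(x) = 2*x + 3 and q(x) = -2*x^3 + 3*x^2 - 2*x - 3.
<p,q> = -244/15

Expand the product: p(x)·q(x) = -4*x^4 + 5*x^2 - 12*x - 9.
∫_{-1}^{1} of each monomial x^k gives [2/(k+1) if k even, 0 if k odd]. Integrating term-by-term (or equivalently evaluating the antiderivative F(x) = -4*x^5/5 + 5*x^3/3 - 6*x^2 - 9*x at the endpoints):
  F(1) − F(−1) = -212/15 − (32/15) = -244/15.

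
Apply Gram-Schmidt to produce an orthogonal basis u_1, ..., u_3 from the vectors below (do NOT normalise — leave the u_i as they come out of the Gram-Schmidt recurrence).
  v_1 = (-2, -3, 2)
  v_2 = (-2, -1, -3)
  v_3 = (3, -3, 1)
Orthogonal basis:
  u_1 = (-2, -3, 2)
  u_2 = (-32/17, -14/17, -53/17)
  u_3 = (649/237, -590/237, -236/237)

Apply the Gram-Schmidt recurrence
  u_1 = v_1
  u_i = v_i − Σ_{j<i} ((v_i · u_j) / (u_j · u_j)) · u_j.

Step by step this gives:
  u_1 = (-2, -3, 2)
  u_2 = (-32/17, -14/17, -53/17)
  u_3 = (649/237, -590/237, -236/237)

Orthogonality check:
  u_2 · u_1 = 0 (should be 0)
  u_3 · u_1 = 0 (should be 0)
  u_3 · u_2 = 0 (should be 0)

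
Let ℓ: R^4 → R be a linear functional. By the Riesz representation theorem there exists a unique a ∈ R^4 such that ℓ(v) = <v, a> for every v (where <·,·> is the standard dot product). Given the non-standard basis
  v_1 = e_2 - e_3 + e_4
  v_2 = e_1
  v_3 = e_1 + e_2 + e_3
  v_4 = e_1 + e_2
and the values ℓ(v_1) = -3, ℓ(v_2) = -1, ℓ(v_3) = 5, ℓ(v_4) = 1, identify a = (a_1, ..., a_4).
a = (-1, 2, 4, -1)

Write a = (a_1, ..., a_4) in the standard basis. For each basis vector v_i, ℓ(v_i) = <v_i, a> is a linear equation in the a_j's. Collect the n equations into a matrix system V a = ℓ, where row i of V is v_i (expressed in the standard basis). Since V is invertible (lower-triangular with 1s on the diagonal, up to permutation), solve by back-substitution:
  V =
[[0, 1, -1, 1],
 [1, 0, 0, 0],
 [1, 1, 1, 0],
 [1, 1, 0, 0]]
  V a = (-3, -1, 5, 1)
Solving gives a = (-1, 2, 4, -1).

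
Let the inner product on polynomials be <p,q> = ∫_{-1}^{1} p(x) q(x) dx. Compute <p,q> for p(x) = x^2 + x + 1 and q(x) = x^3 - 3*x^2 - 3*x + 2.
<p,q> = 8/15

Expand the product: p(x)·q(x) = x^5 - 2*x^4 - 5*x^3 - 4*x^2 - x + 2.
∫_{-1}^{1} of each monomial x^k gives [2/(k+1) if k even, 0 if k odd]. Integrating term-by-term (or equivalently evaluating the antiderivative F(x) = x^6/6 - 2*x^5/5 - 5*x^4/4 - 4*x^3/3 - x^2/2 + 2*x at the endpoints):
  F(1) − F(−1) = -79/60 − (-37/20) = 8/15.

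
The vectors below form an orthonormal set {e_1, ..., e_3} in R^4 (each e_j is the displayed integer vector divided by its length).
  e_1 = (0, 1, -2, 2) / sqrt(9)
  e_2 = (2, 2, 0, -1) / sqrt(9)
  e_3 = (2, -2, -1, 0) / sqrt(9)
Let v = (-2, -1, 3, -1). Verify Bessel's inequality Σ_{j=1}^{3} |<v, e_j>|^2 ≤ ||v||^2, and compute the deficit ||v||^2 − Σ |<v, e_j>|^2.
Σ |<v, e_j>|^2 = 131/9; ||v||^2 = 15; deficit = 4/9

Write each e_j = u_j / sqrt(<u_j, u_j>) where u_j is the displayed integer vector. Then <v, e_j> = <v, u_j> / sqrt(<u_j, u_j>), so |<v, e_j>|^2 = <v, u_j>^2 / <u_j, u_j>.
Coefficients: <v, e_1> = -9/sqrt(9), <v, e_2> = -5/sqrt(9), <v, e_3> = -5/sqrt(9).
Square and sum: Σ |<v, e_j>|^2 = 131/9.
Compute ||v||^2 = v·v = 15.
Deficit = 15 − 131/9 = 4/9 ≥ 0, confirming Bessel's inequality. (The deficit equals ||v − Σ <v,e_j> e_j||^2, the squared distance from v to span{e_j}.)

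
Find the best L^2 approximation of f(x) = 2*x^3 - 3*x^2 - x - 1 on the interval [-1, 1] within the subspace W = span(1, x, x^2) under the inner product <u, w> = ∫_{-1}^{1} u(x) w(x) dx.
g(x) = -3*x^2 + x/5 - 1

The best approximation g ∈ W is the orthogonal projection of f onto W. Writing g = a_0 + a_1 x + a_2 x^2, the coefficients solve the normal equations G · a = b where
  G_{ij} = <φ_i, φ_j> and b_i = <f, φ_i>, with φ_0 = 1, φ_1 = x, φ_2 = x^2.
G =
  [2, 0, 2/3]
  [0, 2/3, 0]
  [2/3, 0, 2/5],
b = (-4, 2/15, -28/15).
Solving gives a_0 = -1, a_1 = 1/5, a_2 = -3, so
  g(x) = -3*x^2 + x/5 - 1.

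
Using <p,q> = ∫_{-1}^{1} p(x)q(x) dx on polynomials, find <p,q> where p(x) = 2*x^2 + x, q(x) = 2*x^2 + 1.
<p,q> = 44/15

Expand the product: p(x)·q(x) = 4*x^4 + 2*x^3 + 2*x^2 + x.
∫_{-1}^{1} of each monomial x^k gives [2/(k+1) if k even, 0 if k odd]. Integrating term-by-term (or equivalently evaluating the antiderivative F(x) = 4*x^5/5 + x^4/2 + 2*x^3/3 + x^2/2 at the endpoints):
  F(1) − F(−1) = 37/15 − (-7/15) = 44/15.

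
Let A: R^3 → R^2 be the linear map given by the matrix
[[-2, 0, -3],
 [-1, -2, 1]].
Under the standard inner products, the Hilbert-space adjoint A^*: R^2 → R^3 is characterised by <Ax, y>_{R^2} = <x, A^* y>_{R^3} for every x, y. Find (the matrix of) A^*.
A^* = A^T =
[[-2, -1],
 [0, -2],
 [-3, 1]]

For real matrices with standard dot products, the defining identity <Ax, y> = <x, A^* y> gives (Ax)^T y = x^T (A^*) y, i.e. x^T A^T y = x^T (A^*) y. Since this holds for all x, y, we must have A^* = A^T. Therefore
A^* =
[[-2, -1],
 [0, -2],
 [-3, 1]].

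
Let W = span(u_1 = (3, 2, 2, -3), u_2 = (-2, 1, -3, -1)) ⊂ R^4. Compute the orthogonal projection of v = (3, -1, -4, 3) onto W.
proj_W(v) = (-12/11, -290/341, -218/341, 426/341)

Set up U = [u_1 | ... | u_2] ∈ R^(4×2). The projector onto W = col(U) is P = U (U^T U)^(-1) U^T.
Compute U^T U =
  [26, -7]
  [-7, 15],
and U^T v = (-10, 2).
Solve U^T U · c = U^T v for the coefficients: c = (-136/341, -18/341). The projection is proj_W(v) = U c.
Check: (v - proj_W(v)) · u_1 = 0  (should be 0).
Check: (v - proj_W(v)) · u_2 = 0  (should be 0).
Result: proj_W(v) = (-12/11, -290/341, -218/341, 426/341).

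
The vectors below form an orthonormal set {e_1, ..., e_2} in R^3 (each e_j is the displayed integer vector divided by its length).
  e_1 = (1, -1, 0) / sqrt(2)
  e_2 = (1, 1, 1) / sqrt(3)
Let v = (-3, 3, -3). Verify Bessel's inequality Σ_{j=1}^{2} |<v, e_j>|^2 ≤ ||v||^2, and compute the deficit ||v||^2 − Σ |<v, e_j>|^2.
Σ |<v, e_j>|^2 = 21; ||v||^2 = 27; deficit = 6

Write each e_j = u_j / sqrt(<u_j, u_j>) where u_j is the displayed integer vector. Then <v, e_j> = <v, u_j> / sqrt(<u_j, u_j>), so |<v, e_j>|^2 = <v, u_j>^2 / <u_j, u_j>.
Coefficients: <v, e_1> = -6/sqrt(2), <v, e_2> = -3/sqrt(3).
Square and sum: Σ |<v, e_j>|^2 = 21.
Compute ||v||^2 = v·v = 27.
Deficit = 27 − 21 = 6 ≥ 0, confirming Bessel's inequality. (The deficit equals ||v − Σ <v,e_j> e_j||^2, the squared distance from v to span{e_j}.)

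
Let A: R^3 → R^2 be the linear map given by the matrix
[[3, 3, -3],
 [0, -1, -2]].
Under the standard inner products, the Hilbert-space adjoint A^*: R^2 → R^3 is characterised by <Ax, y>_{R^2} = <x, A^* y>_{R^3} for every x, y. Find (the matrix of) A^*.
A^* = A^T =
[[3, 0],
 [3, -1],
 [-3, -2]]

For real matrices with standard dot products, the defining identity <Ax, y> = <x, A^* y> gives (Ax)^T y = x^T (A^*) y, i.e. x^T A^T y = x^T (A^*) y. Since this holds for all x, y, we must have A^* = A^T. Therefore
A^* =
[[3, 0],
 [3, -1],
 [-3, -2]].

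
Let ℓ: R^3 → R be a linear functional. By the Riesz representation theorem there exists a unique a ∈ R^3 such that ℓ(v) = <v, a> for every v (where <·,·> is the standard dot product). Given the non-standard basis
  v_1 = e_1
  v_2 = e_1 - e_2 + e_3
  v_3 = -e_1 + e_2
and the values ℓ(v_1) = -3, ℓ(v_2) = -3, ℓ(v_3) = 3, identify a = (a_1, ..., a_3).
a = (-3, 0, 0)

Write a = (a_1, ..., a_3) in the standard basis. For each basis vector v_i, ℓ(v_i) = <v_i, a> is a linear equation in the a_j's. Collect the n equations into a matrix system V a = ℓ, where row i of V is v_i (expressed in the standard basis). Since V is invertible (lower-triangular with 1s on the diagonal, up to permutation), solve by back-substitution:
  V =
[[1, 0, 0],
 [1, -1, 1],
 [-1, 1, 0]]
  V a = (-3, -3, 3)
Solving gives a = (-3, 0, 0).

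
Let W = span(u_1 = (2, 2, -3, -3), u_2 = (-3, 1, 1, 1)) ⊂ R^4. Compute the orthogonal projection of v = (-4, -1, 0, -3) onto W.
proj_W(v) = (-229/106, 167/106, -3/106, -3/106)

Set up U = [u_1 | ... | u_2] ∈ R^(4×2). The projector onto W = col(U) is P = U (U^T U)^(-1) U^T.
Compute U^T U =
  [26, -10]
  [-10, 12],
and U^T v = (-1, 8).
Solve U^T U · c = U^T v for the coefficients: c = (17/53, 99/106). The projection is proj_W(v) = U c.
Check: (v - proj_W(v)) · u_1 = 0  (should be 0).
Check: (v - proj_W(v)) · u_2 = 0  (should be 0).
Result: proj_W(v) = (-229/106, 167/106, -3/106, -3/106).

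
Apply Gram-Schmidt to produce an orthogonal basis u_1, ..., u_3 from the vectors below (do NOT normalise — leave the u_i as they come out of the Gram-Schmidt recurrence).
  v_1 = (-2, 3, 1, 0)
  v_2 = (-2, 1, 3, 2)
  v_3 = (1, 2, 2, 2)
Orthogonal basis:
  u_1 = (-2, 3, 1, 0)
  u_2 = (-4/7, -8/7, 16/7, 2)
  u_3 = (41/19, 25/19, 7/19, 18/19)

Apply the Gram-Schmidt recurrence
  u_1 = v_1
  u_i = v_i − Σ_{j<i} ((v_i · u_j) / (u_j · u_j)) · u_j.

Step by step this gives:
  u_1 = (-2, 3, 1, 0)
  u_2 = (-4/7, -8/7, 16/7, 2)
  u_3 = (41/19, 25/19, 7/19, 18/19)

Orthogonality check:
  u_2 · u_1 = 0 (should be 0)
  u_3 · u_1 = 0 (should be 0)
  u_3 · u_2 = 0 (should be 0)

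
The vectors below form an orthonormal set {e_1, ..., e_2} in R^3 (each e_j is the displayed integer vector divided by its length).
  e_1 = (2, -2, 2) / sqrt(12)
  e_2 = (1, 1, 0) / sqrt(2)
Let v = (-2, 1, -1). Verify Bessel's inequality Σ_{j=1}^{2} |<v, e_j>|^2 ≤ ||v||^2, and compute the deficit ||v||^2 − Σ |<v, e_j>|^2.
Σ |<v, e_j>|^2 = 35/6; ||v||^2 = 6; deficit = 1/6

Write each e_j = u_j / sqrt(<u_j, u_j>) where u_j is the displayed integer vector. Then <v, e_j> = <v, u_j> / sqrt(<u_j, u_j>), so |<v, e_j>|^2 = <v, u_j>^2 / <u_j, u_j>.
Coefficients: <v, e_1> = -8/sqrt(12), <v, e_2> = -1/sqrt(2).
Square and sum: Σ |<v, e_j>|^2 = 35/6.
Compute ||v||^2 = v·v = 6.
Deficit = 6 − 35/6 = 1/6 ≥ 0, confirming Bessel's inequality. (The deficit equals ||v − Σ <v,e_j> e_j||^2, the squared distance from v to span{e_j}.)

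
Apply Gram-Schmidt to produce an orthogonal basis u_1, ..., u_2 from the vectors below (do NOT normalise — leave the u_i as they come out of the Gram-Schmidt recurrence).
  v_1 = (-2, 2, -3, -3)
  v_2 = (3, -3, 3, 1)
Orthogonal basis:
  u_1 = (-2, 2, -3, -3)
  u_2 = (15/13, -15/13, 3/13, -23/13)

Apply the Gram-Schmidt recurrence
  u_1 = v_1
  u_i = v_i − Σ_{j<i} ((v_i · u_j) / (u_j · u_j)) · u_j.

Step by step this gives:
  u_1 = (-2, 2, -3, -3)
  u_2 = (15/13, -15/13, 3/13, -23/13)

Orthogonality check:
  u_2 · u_1 = 0 (should be 0)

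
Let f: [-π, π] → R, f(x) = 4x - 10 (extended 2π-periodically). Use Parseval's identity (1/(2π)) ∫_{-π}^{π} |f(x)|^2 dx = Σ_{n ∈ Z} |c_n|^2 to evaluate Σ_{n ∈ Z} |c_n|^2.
Σ |c_n|^2 = 16π^2/3 + 100

Expand and integrate term by term over [-π, π]:
  ∫ (4x)^2 dx = 16·(2π^3/3); ∫ 2·4·(-10)·x dx = 0 (odd integrand); ∫ (-10)^2 dx = 100·2π.
So (1/(2π)) ∫_{-π}^{π} (4x - 10)^2 dx = 16π^2/3 + 100 = 16π^2/3 + 100.
Parseval ⇒ Σ |c_n|^2 = 16π^2/3 + 100.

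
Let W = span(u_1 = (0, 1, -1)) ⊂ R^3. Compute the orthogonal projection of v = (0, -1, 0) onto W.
proj_W(v) = (0, -1/2, 1/2)

Set up U = [u_1 | ... | u_1] ∈ R^(3×1). The projector onto W = col(U) is P = U (U^T U)^(-1) U^T.
Compute U^T U =
  [2],
and U^T v = (-1).
Solve U^T U · c = U^T v for the coefficients: c = (-1/2). The projection is proj_W(v) = U c.
Check: (v - proj_W(v)) · u_1 = 0  (should be 0).
Result: proj_W(v) = (0, -1/2, 1/2).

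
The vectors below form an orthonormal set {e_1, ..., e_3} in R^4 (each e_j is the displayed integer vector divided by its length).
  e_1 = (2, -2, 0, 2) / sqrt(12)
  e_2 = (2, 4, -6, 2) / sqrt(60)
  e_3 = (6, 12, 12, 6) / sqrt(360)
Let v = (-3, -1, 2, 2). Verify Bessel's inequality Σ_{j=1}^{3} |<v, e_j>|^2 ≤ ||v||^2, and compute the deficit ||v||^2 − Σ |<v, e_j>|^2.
Σ |<v, e_j>|^2 = 11/2; ||v||^2 = 18; deficit = 25/2

Write each e_j = u_j / sqrt(<u_j, u_j>) where u_j is the displayed integer vector. Then <v, e_j> = <v, u_j> / sqrt(<u_j, u_j>), so |<v, e_j>|^2 = <v, u_j>^2 / <u_j, u_j>.
Coefficients: <v, e_1> = 0/sqrt(12), <v, e_2> = -18/sqrt(60), <v, e_3> = 6/sqrt(360).
Square and sum: Σ |<v, e_j>|^2 = 11/2.
Compute ||v||^2 = v·v = 18.
Deficit = 18 − 11/2 = 25/2 ≥ 0, confirming Bessel's inequality. (The deficit equals ||v − Σ <v,e_j> e_j||^2, the squared distance from v to span{e_j}.)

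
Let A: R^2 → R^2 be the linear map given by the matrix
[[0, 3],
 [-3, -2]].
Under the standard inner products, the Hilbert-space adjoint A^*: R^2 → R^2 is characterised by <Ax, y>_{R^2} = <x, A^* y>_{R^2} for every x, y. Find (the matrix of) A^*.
A^* = A^T =
[[0, -3],
 [3, -2]]

For real matrices with standard dot products, the defining identity <Ax, y> = <x, A^* y> gives (Ax)^T y = x^T (A^*) y, i.e. x^T A^T y = x^T (A^*) y. Since this holds for all x, y, we must have A^* = A^T. Therefore
A^* =
[[0, -3],
 [3, -2]].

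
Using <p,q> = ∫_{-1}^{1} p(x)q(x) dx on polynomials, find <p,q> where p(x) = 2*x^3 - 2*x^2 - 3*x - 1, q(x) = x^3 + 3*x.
<p,q> = -148/35

Expand the product: p(x)·q(x) = 2*x^6 - 2*x^5 + 3*x^4 - 7*x^3 - 9*x^2 - 3*x.
∫_{-1}^{1} of each monomial x^k gives [2/(k+1) if k even, 0 if k odd]. Integrating term-by-term (or equivalently evaluating the antiderivative F(x) = 2*x^7/7 - x^6/3 + 3*x^5/5 - 7*x^4/4 - 3*x^3 - 3*x^2/2 at the endpoints):
  F(1) − F(−1) = -2393/420 − (-617/420) = -148/35.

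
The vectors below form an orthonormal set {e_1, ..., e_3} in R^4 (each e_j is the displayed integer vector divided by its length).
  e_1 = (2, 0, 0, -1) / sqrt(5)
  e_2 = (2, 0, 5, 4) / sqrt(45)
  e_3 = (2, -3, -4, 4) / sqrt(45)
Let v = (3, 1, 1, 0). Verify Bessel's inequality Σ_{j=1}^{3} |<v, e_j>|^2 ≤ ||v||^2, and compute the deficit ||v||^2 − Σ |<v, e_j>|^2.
Σ |<v, e_j>|^2 = 446/45; ||v||^2 = 11; deficit = 49/45

Write each e_j = u_j / sqrt(<u_j, u_j>) where u_j is the displayed integer vector. Then <v, e_j> = <v, u_j> / sqrt(<u_j, u_j>), so |<v, e_j>|^2 = <v, u_j>^2 / <u_j, u_j>.
Coefficients: <v, e_1> = 6/sqrt(5), <v, e_2> = 11/sqrt(45), <v, e_3> = -1/sqrt(45).
Square and sum: Σ |<v, e_j>|^2 = 446/45.
Compute ||v||^2 = v·v = 11.
Deficit = 11 − 446/45 = 49/45 ≥ 0, confirming Bessel's inequality. (The deficit equals ||v − Σ <v,e_j> e_j||^2, the squared distance from v to span{e_j}.)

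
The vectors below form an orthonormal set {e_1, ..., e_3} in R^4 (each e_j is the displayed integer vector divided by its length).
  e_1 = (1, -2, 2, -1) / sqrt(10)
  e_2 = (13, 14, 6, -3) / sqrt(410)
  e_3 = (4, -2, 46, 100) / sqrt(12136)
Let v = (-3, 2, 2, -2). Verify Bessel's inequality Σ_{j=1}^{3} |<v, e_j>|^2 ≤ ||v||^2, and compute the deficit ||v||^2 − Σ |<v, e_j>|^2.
Σ |<v, e_j>|^2 = 55/37; ||v||^2 = 21; deficit = 722/37

Write each e_j = u_j / sqrt(<u_j, u_j>) where u_j is the displayed integer vector. Then <v, e_j> = <v, u_j> / sqrt(<u_j, u_j>), so |<v, e_j>|^2 = <v, u_j>^2 / <u_j, u_j>.
Coefficients: <v, e_1> = -1/sqrt(10), <v, e_2> = 7/sqrt(410), <v, e_3> = -124/sqrt(12136).
Square and sum: Σ |<v, e_j>|^2 = 55/37.
Compute ||v||^2 = v·v = 21.
Deficit = 21 − 55/37 = 722/37 ≥ 0, confirming Bessel's inequality. (The deficit equals ||v − Σ <v,e_j> e_j||^2, the squared distance from v to span{e_j}.)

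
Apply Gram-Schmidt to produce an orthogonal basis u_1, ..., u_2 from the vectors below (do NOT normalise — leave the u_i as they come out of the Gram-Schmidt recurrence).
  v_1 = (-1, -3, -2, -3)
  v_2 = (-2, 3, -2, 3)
Orthogonal basis:
  u_1 = (-1, -3, -2, -3)
  u_2 = (-58/23, 33/23, -70/23, 33/23)

Apply the Gram-Schmidt recurrence
  u_1 = v_1
  u_i = v_i − Σ_{j<i} ((v_i · u_j) / (u_j · u_j)) · u_j.

Step by step this gives:
  u_1 = (-1, -3, -2, -3)
  u_2 = (-58/23, 33/23, -70/23, 33/23)

Orthogonality check:
  u_2 · u_1 = 0 (should be 0)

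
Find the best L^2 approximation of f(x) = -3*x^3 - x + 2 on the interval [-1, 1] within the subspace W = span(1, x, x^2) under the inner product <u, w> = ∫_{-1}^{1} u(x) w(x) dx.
g(x) = 2 - 14*x/5

The best approximation g ∈ W is the orthogonal projection of f onto W. Writing g = a_0 + a_1 x + a_2 x^2, the coefficients solve the normal equations G · a = b where
  G_{ij} = <φ_i, φ_j> and b_i = <f, φ_i>, with φ_0 = 1, φ_1 = x, φ_2 = x^2.
G =
  [2, 0, 2/3]
  [0, 2/3, 0]
  [2/3, 0, 2/5],
b = (4, -28/15, 4/3).
Solving gives a_0 = 2, a_1 = -14/5, a_2 = 0, so
  g(x) = 2 - 14*x/5.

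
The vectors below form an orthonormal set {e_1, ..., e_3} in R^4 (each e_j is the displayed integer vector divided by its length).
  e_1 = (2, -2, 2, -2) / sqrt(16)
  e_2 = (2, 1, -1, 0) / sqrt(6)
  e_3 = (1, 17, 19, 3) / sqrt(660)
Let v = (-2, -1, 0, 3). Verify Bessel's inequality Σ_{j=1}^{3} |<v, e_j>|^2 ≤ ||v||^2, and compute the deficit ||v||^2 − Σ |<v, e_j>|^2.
Σ |<v, e_j>|^2 = 183/22; ||v||^2 = 14; deficit = 125/22

Write each e_j = u_j / sqrt(<u_j, u_j>) where u_j is the displayed integer vector. Then <v, e_j> = <v, u_j> / sqrt(<u_j, u_j>), so |<v, e_j>|^2 = <v, u_j>^2 / <u_j, u_j>.
Coefficients: <v, e_1> = -8/sqrt(16), <v, e_2> = -5/sqrt(6), <v, e_3> = -10/sqrt(660).
Square and sum: Σ |<v, e_j>|^2 = 183/22.
Compute ||v||^2 = v·v = 14.
Deficit = 14 − 183/22 = 125/22 ≥ 0, confirming Bessel's inequality. (The deficit equals ||v − Σ <v,e_j> e_j||^2, the squared distance from v to span{e_j}.)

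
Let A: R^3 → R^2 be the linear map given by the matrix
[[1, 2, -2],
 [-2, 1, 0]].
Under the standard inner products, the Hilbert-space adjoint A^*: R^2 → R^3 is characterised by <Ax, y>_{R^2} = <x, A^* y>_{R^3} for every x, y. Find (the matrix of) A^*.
A^* = A^T =
[[1, -2],
 [2, 1],
 [-2, 0]]

For real matrices with standard dot products, the defining identity <Ax, y> = <x, A^* y> gives (Ax)^T y = x^T (A^*) y, i.e. x^T A^T y = x^T (A^*) y. Since this holds for all x, y, we must have A^* = A^T. Therefore
A^* =
[[1, -2],
 [2, 1],
 [-2, 0]].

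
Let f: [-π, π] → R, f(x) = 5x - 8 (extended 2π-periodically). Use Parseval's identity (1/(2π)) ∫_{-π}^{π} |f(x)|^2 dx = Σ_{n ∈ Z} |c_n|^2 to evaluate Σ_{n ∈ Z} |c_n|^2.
Σ |c_n|^2 = 25π^2/3 + 64

Expand and integrate term by term over [-π, π]:
  ∫ (5x)^2 dx = 25·(2π^3/3); ∫ 2·5·(-8)·x dx = 0 (odd integrand); ∫ (-8)^2 dx = 64·2π.
So (1/(2π)) ∫_{-π}^{π} (5x - 8)^2 dx = 25π^2/3 + 64 = 25π^2/3 + 64.
Parseval ⇒ Σ |c_n|^2 = 25π^2/3 + 64.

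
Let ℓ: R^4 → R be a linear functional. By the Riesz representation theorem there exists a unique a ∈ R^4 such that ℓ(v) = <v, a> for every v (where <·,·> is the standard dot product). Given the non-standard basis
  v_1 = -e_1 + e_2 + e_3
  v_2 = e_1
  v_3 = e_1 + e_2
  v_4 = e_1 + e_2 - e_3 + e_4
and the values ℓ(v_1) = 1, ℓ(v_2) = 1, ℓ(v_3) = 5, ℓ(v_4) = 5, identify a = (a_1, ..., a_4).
a = (1, 4, -2, -2)

Write a = (a_1, ..., a_4) in the standard basis. For each basis vector v_i, ℓ(v_i) = <v_i, a> is a linear equation in the a_j's. Collect the n equations into a matrix system V a = ℓ, where row i of V is v_i (expressed in the standard basis). Since V is invertible (lower-triangular with 1s on the diagonal, up to permutation), solve by back-substitution:
  V =
[[-1, 1, 1, 0],
 [1, 0, 0, 0],
 [1, 1, 0, 0],
 [1, 1, -1, 1]]
  V a = (1, 1, 5, 5)
Solving gives a = (1, 4, -2, -2).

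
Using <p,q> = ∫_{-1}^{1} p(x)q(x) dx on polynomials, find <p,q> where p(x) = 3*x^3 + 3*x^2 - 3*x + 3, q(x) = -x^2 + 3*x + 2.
<p,q> = 52/5

Expand the product: p(x)·q(x) = -3*x^5 + 6*x^4 + 18*x^3 - 6*x^2 + 3*x + 6.
∫_{-1}^{1} of each monomial x^k gives [2/(k+1) if k even, 0 if k odd]. Integrating term-by-term (or equivalently evaluating the antiderivative F(x) = -x^6/2 + 6*x^5/5 + 9*x^4/2 - 2*x^3 + 3*x^2/2 + 6*x at the endpoints):
  F(1) − F(−1) = 107/10 − (3/10) = 52/5.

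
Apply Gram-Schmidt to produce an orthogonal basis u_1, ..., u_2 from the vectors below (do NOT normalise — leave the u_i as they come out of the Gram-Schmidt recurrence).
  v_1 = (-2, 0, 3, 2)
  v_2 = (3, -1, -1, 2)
Orthogonal basis:
  u_1 = (-2, 0, 3, 2)
  u_2 = (41/17, -1, -2/17, 44/17)

Apply the Gram-Schmidt recurrence
  u_1 = v_1
  u_i = v_i − Σ_{j<i} ((v_i · u_j) / (u_j · u_j)) · u_j.

Step by step this gives:
  u_1 = (-2, 0, 3, 2)
  u_2 = (41/17, -1, -2/17, 44/17)

Orthogonality check:
  u_2 · u_1 = 0 (should be 0)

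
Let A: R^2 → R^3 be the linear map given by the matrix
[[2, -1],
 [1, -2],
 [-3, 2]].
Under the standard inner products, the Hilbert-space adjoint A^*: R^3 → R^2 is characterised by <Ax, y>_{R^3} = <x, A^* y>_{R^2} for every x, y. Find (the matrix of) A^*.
A^* = A^T =
[[2, 1, -3],
 [-1, -2, 2]]

For real matrices with standard dot products, the defining identity <Ax, y> = <x, A^* y> gives (Ax)^T y = x^T (A^*) y, i.e. x^T A^T y = x^T (A^*) y. Since this holds for all x, y, we must have A^* = A^T. Therefore
A^* =
[[2, 1, -3],
 [-1, -2, 2]].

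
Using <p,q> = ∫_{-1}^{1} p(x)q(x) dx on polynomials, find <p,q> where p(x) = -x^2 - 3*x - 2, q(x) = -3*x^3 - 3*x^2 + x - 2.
<p,q> = 242/15

Expand the product: p(x)·q(x) = 3*x^5 + 12*x^4 + 14*x^3 + 5*x^2 + 4*x + 4.
∫_{-1}^{1} of each monomial x^k gives [2/(k+1) if k even, 0 if k odd]. Integrating term-by-term (or equivalently evaluating the antiderivative F(x) = x^6/2 + 12*x^5/5 + 7*x^4/2 + 5*x^3/3 + 2*x^2 + 4*x at the endpoints):
  F(1) − F(−1) = 211/15 − (-31/15) = 242/15.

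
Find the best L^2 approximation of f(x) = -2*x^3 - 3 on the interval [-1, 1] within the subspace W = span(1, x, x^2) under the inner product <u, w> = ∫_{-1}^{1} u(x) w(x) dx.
g(x) = -6*x/5 - 3

The best approximation g ∈ W is the orthogonal projection of f onto W. Writing g = a_0 + a_1 x + a_2 x^2, the coefficients solve the normal equations G · a = b where
  G_{ij} = <φ_i, φ_j> and b_i = <f, φ_i>, with φ_0 = 1, φ_1 = x, φ_2 = x^2.
G =
  [2, 0, 2/3]
  [0, 2/3, 0]
  [2/3, 0, 2/5],
b = (-6, -4/5, -2).
Solving gives a_0 = -3, a_1 = -6/5, a_2 = 0, so
  g(x) = -6*x/5 - 3.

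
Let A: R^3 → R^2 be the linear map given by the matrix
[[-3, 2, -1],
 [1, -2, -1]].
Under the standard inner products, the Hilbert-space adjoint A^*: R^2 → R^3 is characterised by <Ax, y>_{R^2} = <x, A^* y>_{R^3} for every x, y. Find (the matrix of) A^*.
A^* = A^T =
[[-3, 1],
 [2, -2],
 [-1, -1]]

For real matrices with standard dot products, the defining identity <Ax, y> = <x, A^* y> gives (Ax)^T y = x^T (A^*) y, i.e. x^T A^T y = x^T (A^*) y. Since this holds for all x, y, we must have A^* = A^T. Therefore
A^* =
[[-3, 1],
 [2, -2],
 [-1, -1]].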